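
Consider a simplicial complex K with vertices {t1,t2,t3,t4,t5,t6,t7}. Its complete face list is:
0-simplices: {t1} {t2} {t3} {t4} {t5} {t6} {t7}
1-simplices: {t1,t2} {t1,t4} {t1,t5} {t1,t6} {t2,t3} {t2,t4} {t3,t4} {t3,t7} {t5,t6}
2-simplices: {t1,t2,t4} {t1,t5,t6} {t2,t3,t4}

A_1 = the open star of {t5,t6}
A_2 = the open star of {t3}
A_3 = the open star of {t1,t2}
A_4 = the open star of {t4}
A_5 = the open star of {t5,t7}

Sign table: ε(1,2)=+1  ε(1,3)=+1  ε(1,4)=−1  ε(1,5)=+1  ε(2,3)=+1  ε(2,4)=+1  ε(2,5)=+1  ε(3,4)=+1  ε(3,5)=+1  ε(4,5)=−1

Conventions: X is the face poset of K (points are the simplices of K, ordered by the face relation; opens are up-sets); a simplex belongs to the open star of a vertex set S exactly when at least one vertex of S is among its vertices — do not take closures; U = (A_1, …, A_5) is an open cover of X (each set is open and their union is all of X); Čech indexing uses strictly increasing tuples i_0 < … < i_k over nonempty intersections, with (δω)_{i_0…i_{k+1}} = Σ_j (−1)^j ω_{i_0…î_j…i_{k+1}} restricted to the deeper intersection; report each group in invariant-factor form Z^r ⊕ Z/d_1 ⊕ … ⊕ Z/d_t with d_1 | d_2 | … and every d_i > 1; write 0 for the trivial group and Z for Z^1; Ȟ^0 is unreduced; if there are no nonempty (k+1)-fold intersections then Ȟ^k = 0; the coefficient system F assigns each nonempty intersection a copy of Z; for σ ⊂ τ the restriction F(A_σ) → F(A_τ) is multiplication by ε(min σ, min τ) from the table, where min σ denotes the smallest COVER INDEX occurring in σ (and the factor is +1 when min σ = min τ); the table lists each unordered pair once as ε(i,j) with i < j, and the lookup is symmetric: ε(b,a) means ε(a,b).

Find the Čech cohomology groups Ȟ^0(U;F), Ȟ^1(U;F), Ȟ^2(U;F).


Ȟ^0 ≅ Z; Ȟ^1 ≅ Z; Ȟ^2 ≅ 0

nerve simplices:
  A1={{t5},{t6},{t1,t5},{t1,t6},{t5,t6},{t1,t5,t6}} A2={{t3},{t2,t3},{t3,t4},{t3,t7},{t2,t3,t4}} A3={{t1},{t2},{t1,t2},{t1,t4},{t1,t5},{t1,t6},{t2,t3},{t2,t4},{t1,t2,t4},{t1,t5,t6},{t2,t3,t4}} A4={{t4},{t1,t4},{t2,t4},{t3,t4},{t1,t2,t4},{t2,t3,t4}} A5={{t5},{t7},{t1,t5},{t3,t7},{t5,t6},{t1,t5,t6}}
  A13={{t1,t5},{t1,t6},{t1,t5,t6}} A15={{t5},{t1,t5},{t5,t6},{t1,t5,t6}} A23={{t2,t3},{t2,t3,t4}} A24={{t3,t4},{t2,t3,t4}} A25={{t3,t7}} A34={{t1,t4},{t2,t4},{t1,t2,t4},{t2,t3,t4}} A35={{t1,t5},{t1,t5,t6}}
  A135={{t1,t5},{t1,t5,t6}} A234={{t2,t3,t4}}
C dims 5,7,2; δ0: rk 4, SNF 1^4; δ1: rk 2, SNF 1^2
degree 0: 5−4−0 = 1 → Ȟ^0 ≅ Z
degree 1: 7−2−4 = 1 → Ȟ^1 ≅ Z
degree 2: 2−0−2 = 0 → Ȟ^2 ≅ 0


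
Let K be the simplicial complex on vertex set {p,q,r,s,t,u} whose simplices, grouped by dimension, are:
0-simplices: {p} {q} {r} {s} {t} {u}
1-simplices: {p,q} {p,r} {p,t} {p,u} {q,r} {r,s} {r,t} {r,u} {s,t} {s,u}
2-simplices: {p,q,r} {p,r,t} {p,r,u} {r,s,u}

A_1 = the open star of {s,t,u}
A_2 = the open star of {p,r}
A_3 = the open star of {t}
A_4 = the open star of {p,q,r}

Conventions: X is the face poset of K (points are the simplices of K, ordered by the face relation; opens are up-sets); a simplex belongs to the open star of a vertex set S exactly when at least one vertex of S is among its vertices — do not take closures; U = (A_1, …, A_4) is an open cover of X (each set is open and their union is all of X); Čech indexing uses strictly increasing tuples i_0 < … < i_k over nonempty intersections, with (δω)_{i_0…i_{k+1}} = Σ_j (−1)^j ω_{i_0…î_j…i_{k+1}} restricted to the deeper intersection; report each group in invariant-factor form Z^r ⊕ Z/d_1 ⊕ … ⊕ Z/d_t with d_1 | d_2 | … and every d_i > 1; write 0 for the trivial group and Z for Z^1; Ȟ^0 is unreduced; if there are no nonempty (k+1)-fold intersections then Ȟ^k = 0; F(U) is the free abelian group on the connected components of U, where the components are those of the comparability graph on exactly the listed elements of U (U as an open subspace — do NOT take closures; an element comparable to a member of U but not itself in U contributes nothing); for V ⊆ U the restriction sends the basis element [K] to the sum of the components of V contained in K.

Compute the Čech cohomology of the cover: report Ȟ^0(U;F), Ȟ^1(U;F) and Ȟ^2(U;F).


Ȟ^0(U;F) ≅ Z; Ȟ^1(U;F) ≅ Z; Ȟ^2(U;F) ≅ 0

cover nerve:
  A1={{s},{t},{u},{p,t},{p,u},{r,s},{r,t},{r,u},{s,t},{s,u},{p,r,t},{p,r,u},{r,s,u}} A2={{p},{r},{p,q},{p,r},{p,t},{p,u},{q,r},{r,s},{r,t},{r,u},{p,q,r},{p,r,t},{p,r,u},{r,s,u}} A3={{t},{p,t},{r,t},{s,t},{p,r,t}} A4={{p},{q},{r},{p,q},{p,r},{p,t},{p,u},{q,r},{r,s},{r,t},{r,u},{p,q,r},{p,r,t},{p,r,u},{r,s,u}}
  A12={{p,t},{p,u},{r,s},{r,t},{r,u},{p,r,t},{p,r,u},{r,s,u}} A13={{t},{p,t},{r,t},{s,t},{p,r,t}} A14={{p,t},{p,u},{r,s},{r,t},{r,u},{p,r,t},{p,r,u},{r,s,u}} A23={{p,t},{r,t},{p,r,t}} A24={{p},{r},{p,q},{p,r},{p,t},{p,u},{q,r},{r,s},{r,t},{r,u},{p,q,r},{p,r,t},{p,r,u},{r,s,u}} A34={{p,t},{r,t},{p,r,t}}
  A123={{p,t},{r,t},{p,r,t}} A124={{p,t},{p,u},{r,s},{r,t},{r,u},{p,r,t},{p,r,u},{r,s,u}} A134={{p,t},{r,t},{p,r,t}} A234={{p,t},{r,t},{p,r,t}}
  A1234={{p,t},{r,t},{p,r,t}}
components per intersection:
  A1: {{s},{t},{u},{p,t},{p,u},{r,s},{r,t},{r,u},{s,t},{s,u},{p,r,t},{p,r,u},{r,s,u}}
  A2: {{p},{r},{p,q},{p,r},{p,t},{p,u},{q,r},{r,s},{r,t},{r,u},{p,q,r},{p,r,t},{p,r,u},{r,s,u}}
  A3: {{t},{p,t},{r,t},{s,t},{p,r,t}}
  A4: {{p},{q},{r},{p,q},{p,r},{p,t},{p,u},{q,r},{r,s},{r,t},{r,u},{p,q,r},{p,r,t},{p,r,u},{r,s,u}}
  A12: {{p,t},{r,t},{p,r,t}} {{p,u},{r,s},{r,u},{p,r,u},{r,s,u}}
  A13: {{t},{p,t},{r,t},{s,t},{p,r,t}}
  A14: {{p,t},{r,t},{p,r,t}} {{p,u},{r,s},{r,u},{p,r,u},{r,s,u}}
  A23: {{p,t},{r,t},{p,r,t}}
  A24: {{p},{r},{p,q},{p,r},{p,t},{p,u},{q,r},{r,s},{r,t},{r,u},{p,q,r},{p,r,t},{p,r,u},{r,s,u}}
  A34: {{p,t},{r,t},{p,r,t}}
  A123: {{p,t},{r,t},{p,r,t}}
  A124: {{p,t},{r,t},{p,r,t}} {{p,u},{r,s},{r,u},{p,r,u},{r,s,u}}
  A134: {{p,t},{r,t},{p,r,t}}
  A234: {{p,t},{r,t},{p,r,t}}
  A1234: {{p,t},{r,t},{p,r,t}}
C dims 4,8,5,1; δ0: rk 3, SNF 1^3; δ1: rk 4, SNF 1^4; δ2: rk 1, SNF 1^1
Ȟ^0: (4−3)−0=1 ⇒ Z
Ȟ^1: (8−4)−3=1 ⇒ Z
Ȟ^2: (5−1)−4=0 ⇒ 0


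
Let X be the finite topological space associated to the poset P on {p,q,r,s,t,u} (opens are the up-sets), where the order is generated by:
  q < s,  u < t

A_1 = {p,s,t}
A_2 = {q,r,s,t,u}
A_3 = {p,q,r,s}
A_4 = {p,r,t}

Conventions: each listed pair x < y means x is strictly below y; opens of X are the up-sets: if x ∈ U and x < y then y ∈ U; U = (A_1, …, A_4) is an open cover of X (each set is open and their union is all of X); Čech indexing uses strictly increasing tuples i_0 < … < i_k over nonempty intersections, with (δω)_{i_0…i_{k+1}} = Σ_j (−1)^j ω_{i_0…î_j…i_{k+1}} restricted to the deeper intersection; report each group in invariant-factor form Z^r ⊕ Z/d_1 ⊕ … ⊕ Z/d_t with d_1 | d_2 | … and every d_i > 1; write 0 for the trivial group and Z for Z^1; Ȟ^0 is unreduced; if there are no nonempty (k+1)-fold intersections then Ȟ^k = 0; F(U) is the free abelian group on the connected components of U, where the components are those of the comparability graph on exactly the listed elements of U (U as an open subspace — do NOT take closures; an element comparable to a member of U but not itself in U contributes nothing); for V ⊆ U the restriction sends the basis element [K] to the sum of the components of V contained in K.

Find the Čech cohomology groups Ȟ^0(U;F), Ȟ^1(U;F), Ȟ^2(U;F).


Ȟ^0(U;F) ≅ Z^4, Ȟ^1(U;F) ≅ 0, Ȟ^2(U;F) ≅ 0

intersection data:
  A12={s,t} A13={p,s} A14={p,t} A23={q,r,s} A24={r,t} A34={p,r}
  A123={s} A124={t} A134={p} A234={r}
components per intersection:
  A1: {p} {s} {t}
  A2: {q,s} {r} {t,u}
  A3: {p} {q,s} {r}
  A4: {p} {r} {t}
  A12: {s} {t}
  A13: {p} {s}
  A14: {p} {t}
  A23: {q,s} {r}
  A24: {r} {t}
  A34: {p} {r}
  A123: {s}
  A124: {t}
  A134: {p}
  A234: {r}
C dims 12,12,4; δ0: rk 8, SNF 1^8; δ1: rk 4, SNF 1^4
Ȟ^0 = (12 − 8) − 0 = 4, so Ȟ^0 ≅ Z^4
Ȟ^1 = (12 − 4) − 8 = 0, so Ȟ^1 ≅ 0
Ȟ^2 = (4 − 0) − 4 = 0, so Ȟ^2 ≅ 0


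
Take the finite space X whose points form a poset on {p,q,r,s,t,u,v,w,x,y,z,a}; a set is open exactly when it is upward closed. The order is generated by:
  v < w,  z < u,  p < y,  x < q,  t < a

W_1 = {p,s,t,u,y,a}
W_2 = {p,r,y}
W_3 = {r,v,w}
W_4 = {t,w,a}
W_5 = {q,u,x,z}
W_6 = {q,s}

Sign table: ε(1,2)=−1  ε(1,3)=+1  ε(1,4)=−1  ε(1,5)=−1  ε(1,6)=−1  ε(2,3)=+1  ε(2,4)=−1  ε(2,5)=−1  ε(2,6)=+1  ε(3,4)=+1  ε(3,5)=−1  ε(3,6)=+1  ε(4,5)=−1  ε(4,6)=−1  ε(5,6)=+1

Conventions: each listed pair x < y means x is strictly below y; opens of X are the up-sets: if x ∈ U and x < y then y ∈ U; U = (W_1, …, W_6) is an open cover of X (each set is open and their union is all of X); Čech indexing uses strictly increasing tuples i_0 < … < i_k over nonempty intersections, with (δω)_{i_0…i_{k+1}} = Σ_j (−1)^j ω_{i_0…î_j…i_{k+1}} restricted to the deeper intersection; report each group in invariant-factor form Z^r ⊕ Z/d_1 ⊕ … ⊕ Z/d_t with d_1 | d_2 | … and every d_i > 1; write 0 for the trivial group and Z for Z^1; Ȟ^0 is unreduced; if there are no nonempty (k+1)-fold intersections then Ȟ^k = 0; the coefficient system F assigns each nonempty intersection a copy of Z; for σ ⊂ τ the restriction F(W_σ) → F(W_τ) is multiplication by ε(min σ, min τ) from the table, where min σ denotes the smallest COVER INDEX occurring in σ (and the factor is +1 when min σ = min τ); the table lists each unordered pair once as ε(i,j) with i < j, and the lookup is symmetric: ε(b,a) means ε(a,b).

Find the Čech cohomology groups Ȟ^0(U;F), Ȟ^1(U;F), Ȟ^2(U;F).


Ȟ^0(U;F) ≅ Z, Ȟ^1(U;F) ≅ Z^2, Ȟ^2(U;F) ≅ 0

nerve simplices:
  W12={p,y} W14={t,a} W15={u} W16={s} W23={r} W34={w} W56={q}
C dims 6,7; δ0: rk 5, SNF 1^5
degree 0: 6−5−0 = 1 → Ȟ^0 ≅ Z
degree 1: 7−0−5 = 2 → Ȟ^1 ≅ Z^2
degree 2: 0−0−0 = 0 → Ȟ^2 ≅ 0


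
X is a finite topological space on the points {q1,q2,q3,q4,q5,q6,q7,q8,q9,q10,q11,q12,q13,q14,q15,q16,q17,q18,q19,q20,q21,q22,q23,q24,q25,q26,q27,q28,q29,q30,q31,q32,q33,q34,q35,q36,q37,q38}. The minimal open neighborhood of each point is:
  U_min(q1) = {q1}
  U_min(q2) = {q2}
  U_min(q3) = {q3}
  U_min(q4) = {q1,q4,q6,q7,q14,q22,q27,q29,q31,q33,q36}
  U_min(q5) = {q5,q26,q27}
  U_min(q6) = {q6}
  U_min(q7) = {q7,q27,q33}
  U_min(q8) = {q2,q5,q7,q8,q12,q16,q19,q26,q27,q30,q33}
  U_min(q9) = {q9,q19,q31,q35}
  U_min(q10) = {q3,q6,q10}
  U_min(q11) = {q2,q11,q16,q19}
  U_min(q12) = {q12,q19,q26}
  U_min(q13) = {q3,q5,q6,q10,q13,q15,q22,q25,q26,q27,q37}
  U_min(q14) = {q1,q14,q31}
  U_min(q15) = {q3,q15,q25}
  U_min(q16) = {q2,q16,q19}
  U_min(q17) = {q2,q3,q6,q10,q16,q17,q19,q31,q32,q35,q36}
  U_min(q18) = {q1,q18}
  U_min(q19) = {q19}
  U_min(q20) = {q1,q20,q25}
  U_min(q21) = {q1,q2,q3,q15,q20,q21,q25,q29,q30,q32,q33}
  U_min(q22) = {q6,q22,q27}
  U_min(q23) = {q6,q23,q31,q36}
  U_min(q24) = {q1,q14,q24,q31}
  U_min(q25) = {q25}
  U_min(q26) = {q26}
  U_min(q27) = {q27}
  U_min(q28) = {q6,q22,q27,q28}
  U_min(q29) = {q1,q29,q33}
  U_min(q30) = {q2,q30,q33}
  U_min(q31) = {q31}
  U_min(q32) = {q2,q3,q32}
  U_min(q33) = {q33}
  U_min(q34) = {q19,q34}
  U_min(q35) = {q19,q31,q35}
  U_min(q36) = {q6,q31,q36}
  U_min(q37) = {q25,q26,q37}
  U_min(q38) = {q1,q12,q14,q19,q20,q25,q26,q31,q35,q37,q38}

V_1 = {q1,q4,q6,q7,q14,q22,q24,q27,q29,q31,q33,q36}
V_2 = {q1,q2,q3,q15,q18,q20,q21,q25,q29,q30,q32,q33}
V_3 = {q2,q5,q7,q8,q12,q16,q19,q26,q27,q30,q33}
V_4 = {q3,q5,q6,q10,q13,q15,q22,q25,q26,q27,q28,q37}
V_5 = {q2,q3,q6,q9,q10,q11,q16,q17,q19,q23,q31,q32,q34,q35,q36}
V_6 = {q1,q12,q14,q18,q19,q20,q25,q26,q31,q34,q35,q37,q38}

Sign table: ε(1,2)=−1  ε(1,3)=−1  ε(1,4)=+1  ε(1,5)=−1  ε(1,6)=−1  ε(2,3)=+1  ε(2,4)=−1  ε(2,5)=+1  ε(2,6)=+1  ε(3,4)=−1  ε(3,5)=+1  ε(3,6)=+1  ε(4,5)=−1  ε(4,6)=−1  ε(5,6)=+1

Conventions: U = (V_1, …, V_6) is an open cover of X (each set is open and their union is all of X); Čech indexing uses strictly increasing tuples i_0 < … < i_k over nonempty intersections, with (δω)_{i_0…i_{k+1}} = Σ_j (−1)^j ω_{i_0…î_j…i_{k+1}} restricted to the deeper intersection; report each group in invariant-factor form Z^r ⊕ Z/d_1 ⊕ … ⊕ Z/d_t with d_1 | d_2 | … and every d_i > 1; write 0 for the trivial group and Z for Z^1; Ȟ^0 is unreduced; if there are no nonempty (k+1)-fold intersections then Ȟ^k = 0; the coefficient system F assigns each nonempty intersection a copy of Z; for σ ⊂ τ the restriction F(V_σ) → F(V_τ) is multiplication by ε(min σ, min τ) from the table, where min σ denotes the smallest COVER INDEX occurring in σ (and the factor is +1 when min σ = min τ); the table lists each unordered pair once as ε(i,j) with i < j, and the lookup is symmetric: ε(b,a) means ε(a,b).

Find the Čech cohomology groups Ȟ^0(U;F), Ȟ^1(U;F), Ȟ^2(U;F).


Ȟ^0(U;F) ≅ Z, Ȟ^1(U;F) ≅ 0, Ȟ^2(U;F) ≅ Z/2

cover nerve:
  V12={q1,q29,q33} V13={q7,q27,q33} V14={q6,q22,q27} V15={q6,q31,q36} V16={q1,q14,q31} V23={q2,q30,q33} V24={q3,q15,q25} V25={q2,q3,q32} V26={q1,q18,q20,q25} V34={q5,q26,q27} V35={q2,q16,q19} V36={q12,q19,q26} V45={q3,q6,q10} V46={q25,q26,q37} V56={q19,q31,q34,q35}
  V123={q33} V126={q1} V134={q27} V145={q6} V156={q31} V235={q2} V245={q3} V246={q25} V346={q26} V356={q19}
C dims 6,15,10; δ0: rk 5, SNF 1^5; δ1: rk 10, SNF 1^9·2
Ȟ^0: (6−5)−0=1 ⇒ Z
Ȟ^1: (15−10)−5=0 ⇒ 0
Ȟ^2: (10−0)−10=0 plus torsion [2] ⇒ Z/2


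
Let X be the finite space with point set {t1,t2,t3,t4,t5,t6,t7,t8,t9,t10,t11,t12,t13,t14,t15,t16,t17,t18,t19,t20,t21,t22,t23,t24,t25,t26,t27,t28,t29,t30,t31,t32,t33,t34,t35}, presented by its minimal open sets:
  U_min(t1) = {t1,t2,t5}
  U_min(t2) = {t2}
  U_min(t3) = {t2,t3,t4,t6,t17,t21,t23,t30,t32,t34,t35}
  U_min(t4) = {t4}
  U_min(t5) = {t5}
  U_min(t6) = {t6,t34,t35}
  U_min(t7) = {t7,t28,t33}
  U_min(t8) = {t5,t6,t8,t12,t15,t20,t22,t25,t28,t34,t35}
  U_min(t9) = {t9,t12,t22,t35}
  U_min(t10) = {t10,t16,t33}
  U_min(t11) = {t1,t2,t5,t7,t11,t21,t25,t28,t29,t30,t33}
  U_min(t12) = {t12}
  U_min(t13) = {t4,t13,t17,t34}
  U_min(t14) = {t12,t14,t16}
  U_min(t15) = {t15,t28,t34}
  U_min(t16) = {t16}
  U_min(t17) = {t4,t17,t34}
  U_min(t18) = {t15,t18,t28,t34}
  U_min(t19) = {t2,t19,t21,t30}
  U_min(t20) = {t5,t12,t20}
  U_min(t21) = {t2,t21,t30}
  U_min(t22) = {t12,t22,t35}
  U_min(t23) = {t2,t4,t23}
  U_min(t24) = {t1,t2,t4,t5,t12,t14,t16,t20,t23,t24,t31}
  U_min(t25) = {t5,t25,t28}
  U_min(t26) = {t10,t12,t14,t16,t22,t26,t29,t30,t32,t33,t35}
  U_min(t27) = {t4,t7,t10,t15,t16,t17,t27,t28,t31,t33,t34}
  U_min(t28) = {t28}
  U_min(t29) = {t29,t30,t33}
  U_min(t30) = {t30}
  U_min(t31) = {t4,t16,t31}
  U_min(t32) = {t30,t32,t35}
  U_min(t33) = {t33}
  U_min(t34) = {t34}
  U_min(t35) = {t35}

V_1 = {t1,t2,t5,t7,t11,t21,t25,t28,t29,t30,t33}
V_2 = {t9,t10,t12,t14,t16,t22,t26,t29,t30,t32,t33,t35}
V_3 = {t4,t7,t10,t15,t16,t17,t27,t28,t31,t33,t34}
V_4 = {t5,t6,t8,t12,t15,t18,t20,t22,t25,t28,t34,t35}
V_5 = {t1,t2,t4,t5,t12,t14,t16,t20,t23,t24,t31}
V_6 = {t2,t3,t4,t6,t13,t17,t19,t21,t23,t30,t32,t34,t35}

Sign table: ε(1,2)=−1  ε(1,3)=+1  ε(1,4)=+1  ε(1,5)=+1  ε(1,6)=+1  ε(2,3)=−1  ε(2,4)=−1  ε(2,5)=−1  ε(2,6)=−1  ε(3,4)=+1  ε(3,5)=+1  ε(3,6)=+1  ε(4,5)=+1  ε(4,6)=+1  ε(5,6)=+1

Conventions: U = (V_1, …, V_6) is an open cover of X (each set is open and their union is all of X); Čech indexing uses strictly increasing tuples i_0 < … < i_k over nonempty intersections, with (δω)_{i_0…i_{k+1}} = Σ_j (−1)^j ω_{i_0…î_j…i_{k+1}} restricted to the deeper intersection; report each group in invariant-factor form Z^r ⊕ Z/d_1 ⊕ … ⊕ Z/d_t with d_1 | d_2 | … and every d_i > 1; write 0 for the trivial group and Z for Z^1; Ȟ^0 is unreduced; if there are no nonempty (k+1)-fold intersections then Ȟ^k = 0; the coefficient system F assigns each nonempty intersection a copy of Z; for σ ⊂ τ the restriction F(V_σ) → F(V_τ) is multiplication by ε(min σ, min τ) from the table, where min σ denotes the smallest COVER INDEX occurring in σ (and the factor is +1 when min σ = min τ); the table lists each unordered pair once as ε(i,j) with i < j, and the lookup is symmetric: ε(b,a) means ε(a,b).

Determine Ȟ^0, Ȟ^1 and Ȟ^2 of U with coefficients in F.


Ȟ^0 ≅ Z; Ȟ^1 ≅ 0; Ȟ^2 ≅ Z/2

nerve of the cover:
  V12={t29,t30,t33} V13={t7,t28,t33} V14={t5,t25,t28} V15={t1,t2,t5} V16={t2,t21,t30} V23={t10,t16,t33} V24={t12,t22,t35} V25={t12,t14,t16} V26={t30,t32,t35} V34={t15,t28,t34} V35={t4,t16,t31} V36={t4,t17,t34} V45={t5,t12,t20} V46={t6,t34,t35} V56={t2,t4,t23}
  V123={t33} V126={t30} V134={t28} V145={t5} V156={t2} V235={t16} V245={t12} V246={t35} V346={t34} V356={t4}
C dims 6,15,10; δ0: rk 5, SNF 1^5; δ1: rk 10, SNF 1^9·2
Ȟ^0 = (6 − 5) − 0 = 1, so Ȟ^0 ≅ Z
Ȟ^1 = (15 − 10) − 5 = 0, so Ȟ^1 ≅ 0
Ȟ^2 = (10 − 0) − 10 = 0 plus torsion [2], so Ȟ^2 ≅ Z/2


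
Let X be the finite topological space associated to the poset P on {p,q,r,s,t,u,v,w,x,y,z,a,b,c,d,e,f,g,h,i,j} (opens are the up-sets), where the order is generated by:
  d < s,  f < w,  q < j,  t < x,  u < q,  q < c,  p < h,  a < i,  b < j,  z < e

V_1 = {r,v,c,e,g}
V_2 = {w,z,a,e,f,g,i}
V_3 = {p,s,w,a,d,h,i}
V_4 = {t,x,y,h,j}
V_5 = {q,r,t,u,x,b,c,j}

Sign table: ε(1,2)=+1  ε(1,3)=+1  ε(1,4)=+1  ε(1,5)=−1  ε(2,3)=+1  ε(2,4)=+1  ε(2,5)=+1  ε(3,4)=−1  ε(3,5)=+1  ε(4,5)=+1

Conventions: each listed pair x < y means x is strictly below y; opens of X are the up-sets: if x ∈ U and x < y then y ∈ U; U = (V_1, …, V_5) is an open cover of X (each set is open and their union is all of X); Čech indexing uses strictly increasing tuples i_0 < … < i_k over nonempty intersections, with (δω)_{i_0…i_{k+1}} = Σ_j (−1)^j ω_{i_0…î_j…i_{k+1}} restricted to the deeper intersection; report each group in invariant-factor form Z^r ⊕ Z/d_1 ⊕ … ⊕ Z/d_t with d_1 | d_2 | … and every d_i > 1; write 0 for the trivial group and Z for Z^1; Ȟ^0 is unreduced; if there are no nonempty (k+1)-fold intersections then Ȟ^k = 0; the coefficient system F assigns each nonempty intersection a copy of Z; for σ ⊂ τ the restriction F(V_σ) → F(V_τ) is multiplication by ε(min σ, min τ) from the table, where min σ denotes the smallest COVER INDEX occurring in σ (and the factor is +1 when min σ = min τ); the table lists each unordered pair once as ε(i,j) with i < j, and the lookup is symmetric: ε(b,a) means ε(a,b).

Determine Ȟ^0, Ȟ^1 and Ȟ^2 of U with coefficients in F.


Ȟ^0(U;F) ≅ Z, Ȟ^1(U;F) ≅ Z and Ȟ^2(U;F) ≅ 0

cover nerve:
  V12={e,g} V15={r,c} V23={w,a,i} V34={h} V45={t,x,j}
C dims 5,5; δ0: rk 4, SNF 1^4
Ȟ^0: (5−4)−0=1 ⇒ Z
Ȟ^1: (5−0)−4=1 ⇒ Z
Ȟ^2: (0−0)−0=0 ⇒ 0


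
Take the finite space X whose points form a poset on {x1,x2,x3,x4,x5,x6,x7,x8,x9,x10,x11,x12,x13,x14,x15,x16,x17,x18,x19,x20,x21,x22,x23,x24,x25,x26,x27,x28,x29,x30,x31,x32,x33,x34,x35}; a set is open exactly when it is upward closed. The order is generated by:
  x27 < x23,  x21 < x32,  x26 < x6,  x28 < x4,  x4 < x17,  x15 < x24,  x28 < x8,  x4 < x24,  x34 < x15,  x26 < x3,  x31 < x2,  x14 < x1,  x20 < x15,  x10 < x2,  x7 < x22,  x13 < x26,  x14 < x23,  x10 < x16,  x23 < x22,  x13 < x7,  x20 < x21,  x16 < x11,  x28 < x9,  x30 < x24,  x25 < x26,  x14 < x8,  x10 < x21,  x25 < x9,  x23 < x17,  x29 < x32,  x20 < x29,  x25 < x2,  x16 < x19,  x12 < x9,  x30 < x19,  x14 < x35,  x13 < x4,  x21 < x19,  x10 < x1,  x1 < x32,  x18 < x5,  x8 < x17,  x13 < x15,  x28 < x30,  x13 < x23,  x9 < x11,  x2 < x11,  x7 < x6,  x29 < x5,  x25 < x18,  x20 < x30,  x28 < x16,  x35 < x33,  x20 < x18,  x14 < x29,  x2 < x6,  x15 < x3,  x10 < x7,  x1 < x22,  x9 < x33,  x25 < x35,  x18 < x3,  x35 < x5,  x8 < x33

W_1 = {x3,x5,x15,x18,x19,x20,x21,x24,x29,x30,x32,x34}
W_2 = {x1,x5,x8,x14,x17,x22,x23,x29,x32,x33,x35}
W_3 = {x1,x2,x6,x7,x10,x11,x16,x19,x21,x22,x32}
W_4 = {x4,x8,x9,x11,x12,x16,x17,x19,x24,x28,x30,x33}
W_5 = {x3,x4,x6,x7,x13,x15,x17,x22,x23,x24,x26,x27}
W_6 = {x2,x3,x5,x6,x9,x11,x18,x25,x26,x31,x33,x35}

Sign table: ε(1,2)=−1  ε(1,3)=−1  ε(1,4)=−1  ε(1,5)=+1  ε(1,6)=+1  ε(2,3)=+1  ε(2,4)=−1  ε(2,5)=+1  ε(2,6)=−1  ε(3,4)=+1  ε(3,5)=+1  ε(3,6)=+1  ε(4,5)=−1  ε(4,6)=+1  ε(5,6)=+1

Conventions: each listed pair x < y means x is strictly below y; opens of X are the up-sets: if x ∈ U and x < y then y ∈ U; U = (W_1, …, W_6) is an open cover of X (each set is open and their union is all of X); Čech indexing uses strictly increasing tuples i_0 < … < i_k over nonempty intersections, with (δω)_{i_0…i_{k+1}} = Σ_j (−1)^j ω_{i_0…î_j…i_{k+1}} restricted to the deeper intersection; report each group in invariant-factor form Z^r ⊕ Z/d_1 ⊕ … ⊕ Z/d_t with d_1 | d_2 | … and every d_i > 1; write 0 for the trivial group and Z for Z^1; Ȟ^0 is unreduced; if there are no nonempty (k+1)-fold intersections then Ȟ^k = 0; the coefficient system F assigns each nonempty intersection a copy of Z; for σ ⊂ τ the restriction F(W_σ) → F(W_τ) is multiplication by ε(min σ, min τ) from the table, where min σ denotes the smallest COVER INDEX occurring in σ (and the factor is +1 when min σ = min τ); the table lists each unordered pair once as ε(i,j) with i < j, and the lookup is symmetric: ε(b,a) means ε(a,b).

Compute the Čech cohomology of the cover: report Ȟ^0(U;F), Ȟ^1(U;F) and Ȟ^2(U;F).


intersection data:
  W12={x5,x29,x32} W13={x19,x21,x32} W14={x19,x24,x30} W15={x3,x15,x24} W16={x3,x5,x18} W23={x1,x22,x32} W24={x8,x17,x33} W25={x17,x22,x23} W26={x5,x33,x35} W34={x11,x16,x19} W35={x6,x7,x22} W36={x2,x6,x11} W45={x4,x17,x24} W46={x9,x11,x33} W56={x3,x6,x26}
  W123={x32} W126={x5} W134={x19} W145={x24} W156={x3} W235={x22} W245={x17} W246={x33} W346={x11} W356={x6}
C dims 6,15,10; δ0: rk 6, SNF 1^5·2; δ1: rk 9, SNF 1^9
Ȟ^0 = (6 − 6) − 0 = 0, so Ȟ^0 ≅ 0
Ȟ^1 = (15 − 9) − 6 = 0 plus torsion [2], so Ȟ^1 ≅ Z/2
Ȟ^2 = (10 − 0) − 9 = 1, so Ȟ^2 ≅ Z

Ȟ^0(U;F) ≅ 0, Ȟ^1(U;F) ≅ Z/2, Ȟ^2(U;F) ≅ Z


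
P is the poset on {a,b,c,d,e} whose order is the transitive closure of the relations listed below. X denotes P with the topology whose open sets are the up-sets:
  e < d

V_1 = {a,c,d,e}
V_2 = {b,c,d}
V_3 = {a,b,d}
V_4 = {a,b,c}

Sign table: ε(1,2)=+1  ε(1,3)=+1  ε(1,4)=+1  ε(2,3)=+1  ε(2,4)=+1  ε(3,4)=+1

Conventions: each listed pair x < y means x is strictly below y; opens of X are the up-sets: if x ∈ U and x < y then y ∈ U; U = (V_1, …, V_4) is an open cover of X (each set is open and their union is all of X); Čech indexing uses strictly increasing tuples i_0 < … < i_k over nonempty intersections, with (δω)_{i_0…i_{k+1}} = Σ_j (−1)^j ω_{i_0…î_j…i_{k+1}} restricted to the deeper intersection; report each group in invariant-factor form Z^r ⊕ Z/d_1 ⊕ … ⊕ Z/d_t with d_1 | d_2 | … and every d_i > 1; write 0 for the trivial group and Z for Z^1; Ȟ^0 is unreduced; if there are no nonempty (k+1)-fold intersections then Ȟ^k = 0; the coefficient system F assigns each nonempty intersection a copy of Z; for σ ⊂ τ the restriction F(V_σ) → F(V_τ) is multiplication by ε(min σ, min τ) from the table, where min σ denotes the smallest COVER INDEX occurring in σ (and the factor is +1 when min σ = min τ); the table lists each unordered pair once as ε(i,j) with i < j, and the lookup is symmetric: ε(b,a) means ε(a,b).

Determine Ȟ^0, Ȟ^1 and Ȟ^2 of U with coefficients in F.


nerve simplices:
  V12={c,d} V13={a,d} V14={a,c} V23={b,d} V24={b,c} V34={a,b}
  V123={d} V124={c} V134={a} V234={b}
C dims 4,6,4; δ0: rk 3, SNF 1^3; δ1: rk 3, SNF 1^3
degree 0: 4−3−0 = 1 → Ȟ^0 ≅ Z
degree 1: 6−3−3 = 0 → Ȟ^1 ≅ 0
degree 2: 4−0−3 = 1 → Ȟ^2 ≅ Z

Ȟ^0 ≅ Z; Ȟ^1 ≅ 0; Ȟ^2 ≅ Z


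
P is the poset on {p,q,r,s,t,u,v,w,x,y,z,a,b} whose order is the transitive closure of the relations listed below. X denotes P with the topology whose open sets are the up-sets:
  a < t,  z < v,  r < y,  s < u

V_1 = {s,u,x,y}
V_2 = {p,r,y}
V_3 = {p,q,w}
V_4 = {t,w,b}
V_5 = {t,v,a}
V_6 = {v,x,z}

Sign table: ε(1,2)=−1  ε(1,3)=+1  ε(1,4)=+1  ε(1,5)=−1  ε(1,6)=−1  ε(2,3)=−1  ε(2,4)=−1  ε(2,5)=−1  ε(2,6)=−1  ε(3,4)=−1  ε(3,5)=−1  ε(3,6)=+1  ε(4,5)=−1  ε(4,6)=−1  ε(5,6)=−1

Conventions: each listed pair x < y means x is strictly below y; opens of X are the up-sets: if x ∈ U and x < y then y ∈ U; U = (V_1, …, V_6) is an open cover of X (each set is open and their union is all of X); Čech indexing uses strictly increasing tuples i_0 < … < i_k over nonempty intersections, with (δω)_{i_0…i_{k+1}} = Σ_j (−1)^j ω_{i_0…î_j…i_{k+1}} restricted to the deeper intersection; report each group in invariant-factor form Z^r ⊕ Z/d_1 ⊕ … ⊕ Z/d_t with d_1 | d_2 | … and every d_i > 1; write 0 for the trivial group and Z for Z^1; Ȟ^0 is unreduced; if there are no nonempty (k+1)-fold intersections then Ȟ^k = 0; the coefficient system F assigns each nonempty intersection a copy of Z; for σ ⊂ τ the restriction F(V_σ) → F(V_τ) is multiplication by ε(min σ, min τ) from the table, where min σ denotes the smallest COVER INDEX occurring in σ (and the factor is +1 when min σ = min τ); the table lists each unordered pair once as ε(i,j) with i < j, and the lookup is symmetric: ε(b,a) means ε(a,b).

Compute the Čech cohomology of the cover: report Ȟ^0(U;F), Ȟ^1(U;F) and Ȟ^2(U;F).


Ȟ^0 ≅ Z, Ȟ^1 ≅ Z and Ȟ^2 ≅ 0

nerve of the cover:
  V12={y} V16={x} V23={p} V34={w} V45={t} V56={v}
C dims 6,6; δ0: rk 5, SNF 1^5
Ȟ^0 = (6 − 5) − 0 = 1, so Ȟ^0 ≅ Z
Ȟ^1 = (6 − 0) − 5 = 1, so Ȟ^1 ≅ Z
Ȟ^2 = (0 − 0) − 0 = 0, so Ȟ^2 ≅ 0


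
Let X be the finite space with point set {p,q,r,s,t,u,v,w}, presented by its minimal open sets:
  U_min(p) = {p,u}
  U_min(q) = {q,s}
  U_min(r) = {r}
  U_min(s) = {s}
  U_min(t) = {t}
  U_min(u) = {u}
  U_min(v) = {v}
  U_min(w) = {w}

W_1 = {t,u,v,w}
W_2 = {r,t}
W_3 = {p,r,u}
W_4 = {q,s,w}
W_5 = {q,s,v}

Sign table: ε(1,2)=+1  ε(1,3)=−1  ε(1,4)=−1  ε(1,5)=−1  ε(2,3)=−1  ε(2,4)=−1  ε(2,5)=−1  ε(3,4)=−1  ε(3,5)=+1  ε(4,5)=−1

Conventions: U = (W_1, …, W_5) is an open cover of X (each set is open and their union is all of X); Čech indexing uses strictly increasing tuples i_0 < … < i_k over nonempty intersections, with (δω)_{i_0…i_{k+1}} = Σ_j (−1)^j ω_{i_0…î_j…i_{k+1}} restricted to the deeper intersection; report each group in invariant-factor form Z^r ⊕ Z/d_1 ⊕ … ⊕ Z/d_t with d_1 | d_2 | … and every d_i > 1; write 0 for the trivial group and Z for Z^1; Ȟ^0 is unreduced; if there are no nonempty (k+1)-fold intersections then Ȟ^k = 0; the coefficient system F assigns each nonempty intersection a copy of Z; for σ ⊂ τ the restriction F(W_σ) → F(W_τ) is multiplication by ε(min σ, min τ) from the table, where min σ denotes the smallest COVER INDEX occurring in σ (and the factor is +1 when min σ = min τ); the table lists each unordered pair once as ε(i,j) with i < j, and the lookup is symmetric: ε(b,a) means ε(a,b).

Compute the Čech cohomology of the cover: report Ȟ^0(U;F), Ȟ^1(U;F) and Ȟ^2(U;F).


Ȟ^0 ≅ 0,  Ȟ^1 ≅ Z ⊕ Z/2,  Ȟ^2 ≅ 0

nerve of the cover:
  W12={t} W13={u} W14={w} W15={v} W23={r} W45={q,s}
C dims 5,6; δ0: rk 5, SNF 1^4·2
Ȟ^0 = (5 − 5) − 0 = 0, so Ȟ^0 ≅ 0
Ȟ^1 = (6 − 0) − 5 = 1 plus torsion [2], so Ȟ^1 ≅ Z ⊕ Z/2
Ȟ^2 = (0 − 0) − 0 = 0, so Ȟ^2 ≅ 0


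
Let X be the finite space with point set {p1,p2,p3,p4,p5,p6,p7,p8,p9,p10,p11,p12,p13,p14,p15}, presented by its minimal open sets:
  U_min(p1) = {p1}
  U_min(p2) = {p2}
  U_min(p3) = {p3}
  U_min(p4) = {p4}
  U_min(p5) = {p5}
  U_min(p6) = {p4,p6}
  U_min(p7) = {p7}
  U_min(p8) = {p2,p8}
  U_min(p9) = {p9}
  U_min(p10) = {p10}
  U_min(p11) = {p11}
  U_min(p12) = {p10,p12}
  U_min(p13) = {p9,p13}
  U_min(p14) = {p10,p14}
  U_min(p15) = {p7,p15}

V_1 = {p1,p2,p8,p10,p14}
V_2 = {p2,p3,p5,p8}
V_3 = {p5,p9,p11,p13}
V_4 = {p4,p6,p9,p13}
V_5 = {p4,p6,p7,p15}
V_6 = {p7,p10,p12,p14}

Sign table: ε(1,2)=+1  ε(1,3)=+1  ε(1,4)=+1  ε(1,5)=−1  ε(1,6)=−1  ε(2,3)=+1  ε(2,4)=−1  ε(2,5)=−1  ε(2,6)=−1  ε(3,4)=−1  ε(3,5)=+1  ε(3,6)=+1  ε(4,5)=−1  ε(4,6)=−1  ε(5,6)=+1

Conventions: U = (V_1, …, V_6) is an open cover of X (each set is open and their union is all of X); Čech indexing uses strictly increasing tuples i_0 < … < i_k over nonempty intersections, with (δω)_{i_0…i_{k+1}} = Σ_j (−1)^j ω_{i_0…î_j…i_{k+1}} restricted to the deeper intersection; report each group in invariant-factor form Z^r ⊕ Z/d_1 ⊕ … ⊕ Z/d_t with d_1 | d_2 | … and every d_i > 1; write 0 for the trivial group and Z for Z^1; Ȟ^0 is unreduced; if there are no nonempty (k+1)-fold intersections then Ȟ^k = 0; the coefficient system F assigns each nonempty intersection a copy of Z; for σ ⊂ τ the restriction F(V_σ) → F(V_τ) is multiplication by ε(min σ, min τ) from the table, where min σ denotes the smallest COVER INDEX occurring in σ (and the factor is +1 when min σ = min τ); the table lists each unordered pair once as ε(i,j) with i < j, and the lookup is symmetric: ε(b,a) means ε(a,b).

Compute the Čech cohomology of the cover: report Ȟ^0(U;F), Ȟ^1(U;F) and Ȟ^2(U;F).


Ȟ^0(U;F) ≅ 0, Ȟ^1(U;F) ≅ Z/2 and Ȟ^2(U;F) ≅ 0

cover nerve:
  V12={p2,p8} V16={p10,p14} V23={p5} V34={p9,p13} V45={p4,p6} V56={p7}
C dims 6,6; δ0: rk 6, SNF 1^5·2
Ȟ^0: (6−6)−0=0 ⇒ 0
Ȟ^1: (6−0)−6=0 plus torsion [2] ⇒ Z/2
Ȟ^2: (0−0)−0=0 ⇒ 0


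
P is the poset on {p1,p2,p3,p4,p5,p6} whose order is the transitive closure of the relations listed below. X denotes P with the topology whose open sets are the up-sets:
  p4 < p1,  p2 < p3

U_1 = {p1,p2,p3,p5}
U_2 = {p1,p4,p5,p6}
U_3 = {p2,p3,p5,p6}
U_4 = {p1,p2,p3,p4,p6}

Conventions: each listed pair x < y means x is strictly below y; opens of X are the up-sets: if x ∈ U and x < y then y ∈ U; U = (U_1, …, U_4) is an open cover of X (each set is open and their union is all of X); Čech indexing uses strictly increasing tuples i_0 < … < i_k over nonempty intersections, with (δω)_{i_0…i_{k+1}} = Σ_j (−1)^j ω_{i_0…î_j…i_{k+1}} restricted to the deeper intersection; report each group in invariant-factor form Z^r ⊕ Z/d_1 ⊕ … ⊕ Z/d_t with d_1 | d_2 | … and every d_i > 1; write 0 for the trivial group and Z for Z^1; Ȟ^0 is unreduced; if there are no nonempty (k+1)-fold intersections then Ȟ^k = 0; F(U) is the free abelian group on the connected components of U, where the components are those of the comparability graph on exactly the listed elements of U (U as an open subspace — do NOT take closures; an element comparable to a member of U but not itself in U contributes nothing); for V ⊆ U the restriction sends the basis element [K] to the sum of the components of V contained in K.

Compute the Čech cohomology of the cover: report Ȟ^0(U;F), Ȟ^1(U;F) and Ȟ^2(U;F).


intersection data:
  U12={p1,p5} U13={p2,p3,p5} U14={p1,p2,p3} U23={p5,p6} U24={p1,p4,p6} U34={p2,p3,p6}
  U123={p5} U124={p1} U134={p2,p3} U234={p6}
components per intersection:
  U1: {p1} {p2,p3} {p5}
  U2: {p1,p4} {p5} {p6}
  U3: {p2,p3} {p5} {p6}
  U4: {p1,p4} {p2,p3} {p6}
  U12: {p1} {p5}
  U13: {p2,p3} {p5}
  U14: {p1} {p2,p3}
  U23: {p5} {p6}
  U24: {p1,p4} {p6}
  U34: {p2,p3} {p6}
  U123: {p5}
  U124: {p1}
  U134: {p2,p3}
  U234: {p6}
C dims 12,12,4; δ0: rk 8, SNF 1^8; δ1: rk 4, SNF 1^4
Ȟ^0 = (12 − 8) − 0 = 4, so Ȟ^0 ≅ Z^4
Ȟ^1 = (12 − 4) − 8 = 0, so Ȟ^1 ≅ 0
Ȟ^2 = (4 − 0) − 4 = 0, so Ȟ^2 ≅ 0

Ȟ^0 = Z^4, Ȟ^1 = 0 and Ȟ^2 = 0


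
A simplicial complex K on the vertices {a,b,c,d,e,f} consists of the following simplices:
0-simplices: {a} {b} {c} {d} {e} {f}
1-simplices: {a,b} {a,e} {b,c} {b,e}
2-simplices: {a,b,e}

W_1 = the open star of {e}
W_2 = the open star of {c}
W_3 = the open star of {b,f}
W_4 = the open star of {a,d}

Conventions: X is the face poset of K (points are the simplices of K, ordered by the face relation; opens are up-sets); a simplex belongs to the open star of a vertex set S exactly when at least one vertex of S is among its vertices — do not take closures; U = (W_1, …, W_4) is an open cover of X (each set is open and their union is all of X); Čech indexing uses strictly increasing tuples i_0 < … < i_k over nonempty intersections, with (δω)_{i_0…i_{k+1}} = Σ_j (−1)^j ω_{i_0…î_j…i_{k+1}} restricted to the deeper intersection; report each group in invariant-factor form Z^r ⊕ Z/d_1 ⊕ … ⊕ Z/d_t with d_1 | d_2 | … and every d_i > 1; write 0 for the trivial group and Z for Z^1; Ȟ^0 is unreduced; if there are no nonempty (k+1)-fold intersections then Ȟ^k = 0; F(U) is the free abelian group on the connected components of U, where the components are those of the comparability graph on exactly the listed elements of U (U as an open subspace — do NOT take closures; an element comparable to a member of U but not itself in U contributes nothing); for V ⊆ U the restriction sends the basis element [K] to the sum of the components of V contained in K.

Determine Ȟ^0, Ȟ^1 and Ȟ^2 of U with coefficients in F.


Ȟ^0(U;F) ≅ Z^3, Ȟ^1(U;F) ≅ 0, Ȟ^2(U;F) ≅ 0

nerve of the cover:
  W1={{e},{a,e},{b,e},{a,b,e}} W2={{c},{b,c}} W3={{b},{f},{a,b},{b,c},{b,e},{a,b,e}} W4={{a},{d},{a,b},{a,e},{a,b,e}}
  W13={{b,e},{a,b,e}} W14={{a,e},{a,b,e}} W23={{b,c}} W34={{a,b},{a,b,e}}
  W134={{a,b,e}}
components per intersection:
  W1: {{e},{a,e},{b,e},{a,b,e}}
  W2: {{c},{b,c}}
  W3: {{b},{a,b},{b,c},{b,e},{a,b,e}} {{f}}
  W4: {{a},{a,b},{a,e},{a,b,e}} {{d}}
  W13: {{b,e},{a,b,e}}
  W14: {{a,e},{a,b,e}}
  W23: {{b,c}}
  W34: {{a,b},{a,b,e}}
  W134: {{a,b,e}}
C dims 6,4,1; δ0: rk 3, SNF 1^3; δ1: rk 1, SNF 1^1
Ȟ^0 = (6 − 3) − 0 = 3, so Ȟ^0 ≅ Z^3
Ȟ^1 = (4 − 1) − 3 = 0, so Ȟ^1 ≅ 0
Ȟ^2 = (1 − 0) − 1 = 0, so Ȟ^2 ≅ 0


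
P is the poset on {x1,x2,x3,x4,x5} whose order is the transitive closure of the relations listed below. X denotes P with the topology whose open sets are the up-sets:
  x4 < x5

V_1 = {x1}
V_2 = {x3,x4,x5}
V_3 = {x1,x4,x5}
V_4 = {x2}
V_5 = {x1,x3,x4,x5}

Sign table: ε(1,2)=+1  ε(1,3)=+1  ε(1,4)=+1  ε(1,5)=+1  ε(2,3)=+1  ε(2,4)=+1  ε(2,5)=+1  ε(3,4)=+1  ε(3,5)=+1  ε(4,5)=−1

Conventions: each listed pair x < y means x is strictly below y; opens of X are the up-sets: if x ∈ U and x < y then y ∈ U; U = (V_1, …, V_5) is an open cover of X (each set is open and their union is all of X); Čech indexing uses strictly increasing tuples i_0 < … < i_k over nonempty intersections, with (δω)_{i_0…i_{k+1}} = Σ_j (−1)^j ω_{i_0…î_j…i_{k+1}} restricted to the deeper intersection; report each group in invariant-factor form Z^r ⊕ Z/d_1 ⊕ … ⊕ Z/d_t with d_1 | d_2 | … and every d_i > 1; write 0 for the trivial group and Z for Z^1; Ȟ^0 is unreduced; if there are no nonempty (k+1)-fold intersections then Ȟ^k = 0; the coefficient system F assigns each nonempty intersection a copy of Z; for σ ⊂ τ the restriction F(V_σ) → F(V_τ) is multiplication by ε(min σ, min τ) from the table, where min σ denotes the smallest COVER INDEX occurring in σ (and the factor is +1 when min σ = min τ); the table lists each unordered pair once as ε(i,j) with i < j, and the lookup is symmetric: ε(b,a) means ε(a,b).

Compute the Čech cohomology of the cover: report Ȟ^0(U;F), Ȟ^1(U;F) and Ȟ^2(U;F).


Ȟ^0 ≅ Z^2, Ȟ^1 ≅ 0, Ȟ^2 ≅ 0

intersection data:
  V13={x1} V15={x1} V23={x4,x5} V25={x3,x4,x5} V35={x1,x4,x5}
  V135={x1} V235={x4,x5}
C dims 5,5,2; δ0: rk 3, SNF 1^3; δ1: rk 2, SNF 1^2
Ȟ^0 = (5 − 3) − 0 = 2, so Ȟ^0 ≅ Z^2
Ȟ^1 = (5 − 2) − 3 = 0, so Ȟ^1 ≅ 0
Ȟ^2 = (2 − 0) − 2 = 0, so Ȟ^2 ≅ 0


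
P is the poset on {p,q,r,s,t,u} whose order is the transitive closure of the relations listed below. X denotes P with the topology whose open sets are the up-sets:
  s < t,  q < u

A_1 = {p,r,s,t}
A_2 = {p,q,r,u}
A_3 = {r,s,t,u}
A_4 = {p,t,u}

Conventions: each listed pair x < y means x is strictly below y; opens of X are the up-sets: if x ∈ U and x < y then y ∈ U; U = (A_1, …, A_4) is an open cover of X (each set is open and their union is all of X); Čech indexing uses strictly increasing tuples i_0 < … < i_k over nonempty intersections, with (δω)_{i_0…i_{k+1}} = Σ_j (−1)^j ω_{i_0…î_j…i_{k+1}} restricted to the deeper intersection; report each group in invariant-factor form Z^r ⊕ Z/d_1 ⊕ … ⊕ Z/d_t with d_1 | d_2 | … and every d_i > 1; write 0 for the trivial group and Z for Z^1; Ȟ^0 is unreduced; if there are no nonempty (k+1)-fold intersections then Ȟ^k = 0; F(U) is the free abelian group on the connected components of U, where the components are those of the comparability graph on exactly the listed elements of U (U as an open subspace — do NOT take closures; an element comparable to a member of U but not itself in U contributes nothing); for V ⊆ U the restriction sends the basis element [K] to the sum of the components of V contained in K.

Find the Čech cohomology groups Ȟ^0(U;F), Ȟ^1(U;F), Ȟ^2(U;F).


nerve of the cover:
  A12={p,r} A13={r,s,t} A14={p,t} A23={r,u} A24={p,u} A34={t,u}
  A123={r} A124={p} A134={t} A234={u}
components per intersection:
  A1: {p} {r} {s,t}
  A2: {p} {q,u} {r}
  A3: {r} {s,t} {u}
  A4: {p} {t} {u}
  A12: {p} {r}
  A13: {r} {s,t}
  A14: {p} {t}
  A23: {r} {u}
  A24: {p} {u}
  A34: {t} {u}
  A123: {r}
  A124: {p}
  A134: {t}
  A234: {u}
C dims 12,12,4; δ0: rk 8, SNF 1^8; δ1: rk 4, SNF 1^4
Ȟ^0 = (12 − 8) − 0 = 4, so Ȟ^0 ≅ Z^4
Ȟ^1 = (12 − 4) − 8 = 0, so Ȟ^1 ≅ 0
Ȟ^2 = (4 − 0) − 4 = 0, so Ȟ^2 ≅ 0

Ȟ^0 = Z^4; Ȟ^1 = 0; Ȟ^2 = 0


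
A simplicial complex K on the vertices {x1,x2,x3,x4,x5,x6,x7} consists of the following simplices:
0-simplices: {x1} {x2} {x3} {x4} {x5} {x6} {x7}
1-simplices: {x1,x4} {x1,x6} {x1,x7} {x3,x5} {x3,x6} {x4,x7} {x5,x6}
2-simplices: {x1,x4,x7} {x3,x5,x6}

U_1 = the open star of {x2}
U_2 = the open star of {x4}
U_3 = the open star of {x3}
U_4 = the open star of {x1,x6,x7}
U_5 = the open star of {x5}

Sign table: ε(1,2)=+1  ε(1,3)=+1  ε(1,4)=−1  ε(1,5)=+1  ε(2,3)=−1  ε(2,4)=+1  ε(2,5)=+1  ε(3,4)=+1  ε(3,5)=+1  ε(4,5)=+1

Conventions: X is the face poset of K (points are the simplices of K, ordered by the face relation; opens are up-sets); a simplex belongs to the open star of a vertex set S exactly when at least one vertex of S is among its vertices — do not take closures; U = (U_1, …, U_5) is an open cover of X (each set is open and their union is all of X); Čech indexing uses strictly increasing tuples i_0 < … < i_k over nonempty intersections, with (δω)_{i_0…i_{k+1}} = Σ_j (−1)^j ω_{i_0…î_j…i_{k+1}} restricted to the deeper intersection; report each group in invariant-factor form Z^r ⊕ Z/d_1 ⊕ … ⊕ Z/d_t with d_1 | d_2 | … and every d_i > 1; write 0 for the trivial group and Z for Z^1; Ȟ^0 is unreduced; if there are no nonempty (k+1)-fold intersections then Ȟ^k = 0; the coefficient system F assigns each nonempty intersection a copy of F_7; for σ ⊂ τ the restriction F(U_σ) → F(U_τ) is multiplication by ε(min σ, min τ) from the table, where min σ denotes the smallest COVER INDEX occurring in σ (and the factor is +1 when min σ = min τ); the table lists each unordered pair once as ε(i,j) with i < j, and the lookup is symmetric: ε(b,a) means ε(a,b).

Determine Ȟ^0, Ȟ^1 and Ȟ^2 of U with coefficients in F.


nerve of the cover:
  U1={{x2}} U2={{x4},{x1,x4},{x4,x7},{x1,x4,x7}} U3={{x3},{x3,x5},{x3,x6},{x3,x5,x6}} U4={{x1},{x6},{x7},{x1,x4},{x1,x6},{x1,x7},{x3,x6},{x4,x7},{x5,x6},{x1,x4,x7},{x3,x5,x6}} U5={{x5},{x3,x5},{x5,x6},{x3,x5,x6}}
  U24={{x1,x4},{x4,x7},{x1,x4,x7}} U34={{x3,x6},{x3,x5,x6}} U35={{x3,x5},{x3,x5,x6}} U45={{x5,x6},{x3,x5,x6}}
  U345={{x3,x5,x6}}
C dims 5,4,1; δ0: rk_F7 3; δ1: rk_F7 1
Ȟ^0 = (5 − 3) − 0 = 2, so Ȟ^0 ≅ Z/7 ⊕ Z/7
Ȟ^1 = (4 − 1) − 3 = 0, so Ȟ^1 ≅ 0
Ȟ^2 = (1 − 0) − 1 = 0, so Ȟ^2 ≅ 0

Ȟ^0 ≅ Z/7 ⊕ Z/7,  Ȟ^1 ≅ 0,  Ȟ^2 ≅ 0


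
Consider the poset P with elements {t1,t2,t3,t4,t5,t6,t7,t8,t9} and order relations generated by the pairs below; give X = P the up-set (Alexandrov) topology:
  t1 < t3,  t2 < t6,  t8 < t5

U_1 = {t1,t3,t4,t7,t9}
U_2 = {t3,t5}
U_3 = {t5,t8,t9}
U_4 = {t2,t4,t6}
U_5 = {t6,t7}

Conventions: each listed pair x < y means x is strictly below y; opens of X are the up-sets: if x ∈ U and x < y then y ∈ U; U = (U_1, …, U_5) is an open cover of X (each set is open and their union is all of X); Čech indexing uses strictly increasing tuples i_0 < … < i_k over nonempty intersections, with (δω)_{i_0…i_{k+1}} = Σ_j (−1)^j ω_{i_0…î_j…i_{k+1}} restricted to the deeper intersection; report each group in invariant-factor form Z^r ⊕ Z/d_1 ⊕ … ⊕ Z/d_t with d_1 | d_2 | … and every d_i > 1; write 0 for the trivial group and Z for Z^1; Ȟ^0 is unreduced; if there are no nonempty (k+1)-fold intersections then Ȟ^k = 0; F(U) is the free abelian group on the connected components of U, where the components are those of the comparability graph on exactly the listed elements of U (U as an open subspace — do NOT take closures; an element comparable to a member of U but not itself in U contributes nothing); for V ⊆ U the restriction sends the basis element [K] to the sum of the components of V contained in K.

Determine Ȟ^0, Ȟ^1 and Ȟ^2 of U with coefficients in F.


Ȟ^0(U;F) ≅ Z^6; Ȟ^1(U;F) ≅ 0; Ȟ^2(U;F) ≅ 0

cover nerve:
  U12={t3} U13={t9} U14={t4} U15={t7} U23={t5} U45={t6}
components per intersection:
  U1: {t1,t3} {t4} {t7} {t9}
  U2: {t3} {t5}
  U3: {t5,t8} {t9}
  U4: {t2,t6} {t4}
  U5: {t6} {t7}
  U12: {t3}
  U13: {t9}
  U14: {t4}
  U15: {t7}
  U23: {t5}
  U45: {t6}
C dims 12,6; δ0: rk 6, SNF 1^6
Ȟ^0: (12−6)−0=6 ⇒ Z^6
Ȟ^1: (6−0)−6=0 ⇒ 0
Ȟ^2: (0−0)−0=0 ⇒ 0
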